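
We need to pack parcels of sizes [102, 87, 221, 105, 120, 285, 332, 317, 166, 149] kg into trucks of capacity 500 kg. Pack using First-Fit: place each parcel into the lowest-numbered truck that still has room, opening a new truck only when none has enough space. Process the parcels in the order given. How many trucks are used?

5 trucks

102 kg → truck 1 (remaining 398 kg)
87 kg → truck 1 (remaining 311 kg)
221 kg → truck 1 (remaining 90 kg)
105 kg → truck 2 (remaining 395 kg)
120 kg → truck 2 (remaining 275 kg)
285 kg → truck 3 (remaining 215 kg)
332 kg → truck 4 (remaining 168 kg)
317 kg → truck 5 (remaining 183 kg)
166 kg → truck 2 (remaining 109 kg)
149 kg → truck 3 (remaining 66 kg)
Final trucks: [102,87,221] [105,120,166] [285,149] [332] [317].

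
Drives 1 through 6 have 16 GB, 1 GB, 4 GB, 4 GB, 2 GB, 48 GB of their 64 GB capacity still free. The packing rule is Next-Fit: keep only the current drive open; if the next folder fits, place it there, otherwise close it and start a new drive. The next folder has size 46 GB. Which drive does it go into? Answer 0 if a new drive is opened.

6

Next-Fit only looks at drive 6, which has 48 GB free.
46 GB fits there.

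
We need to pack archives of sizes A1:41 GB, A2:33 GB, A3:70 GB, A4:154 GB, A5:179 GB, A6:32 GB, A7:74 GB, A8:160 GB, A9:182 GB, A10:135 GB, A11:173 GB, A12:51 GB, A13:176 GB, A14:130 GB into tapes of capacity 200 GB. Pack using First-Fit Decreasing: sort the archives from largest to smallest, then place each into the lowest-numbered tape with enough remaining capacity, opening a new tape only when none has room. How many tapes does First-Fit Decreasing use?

9 tapes

Sorted descending: 182, 179, 176, 173, 160, 154, 135, 130, 74, 70, 51, 41, 33, 32.
Put 182 GB in tape 1; 18 GB remain.
Put 179 GB in tape 2; 21 GB remain.
Put 176 GB in tape 3; 24 GB remain.
Put 173 GB in tape 4; 27 GB remain.
Put 160 GB in tape 5; 40 GB remain.
Put 154 GB in tape 6; 46 GB remain.
Put 135 GB in tape 7; 65 GB remain.
Put 130 GB in tape 8; 70 GB remain.
Put 74 GB in tape 9; 126 GB remain.
Put 70 GB in tape 8; 0 GB remain.
Put 51 GB in tape 7; 14 GB remain.
Put 41 GB in tape 6; 5 GB remain.
Put 33 GB in tape 5; 7 GB remain.
Put 32 GB in tape 9; 94 GB remain.
Final tapes: [182] [179] [176] [173] [160,33] [154,41] [135,51] [130,70] [74,32].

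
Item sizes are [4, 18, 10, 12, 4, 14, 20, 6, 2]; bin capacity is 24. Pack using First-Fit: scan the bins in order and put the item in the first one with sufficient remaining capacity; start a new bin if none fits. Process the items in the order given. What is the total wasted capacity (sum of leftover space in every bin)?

6

bin 1: place 4, 20 left
bin 1: place 18, 2 left
bin 2: place 10, 14 left
bin 2: place 12, 2 left
bin 3: place 4, 20 left
bin 3: place 14, 6 left
bin 4: place 20, 4 left
bin 3: place 6, 0 left
bin 1: place 2, 0 left
4 bins × 24 = 96; used 90; unused 6.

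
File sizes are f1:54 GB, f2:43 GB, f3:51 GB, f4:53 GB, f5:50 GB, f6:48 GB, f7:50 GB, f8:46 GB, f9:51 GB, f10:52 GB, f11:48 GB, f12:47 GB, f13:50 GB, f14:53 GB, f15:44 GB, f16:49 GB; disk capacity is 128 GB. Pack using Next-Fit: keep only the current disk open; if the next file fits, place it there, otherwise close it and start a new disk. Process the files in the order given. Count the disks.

f1 (54 GB) → disk 1 (remaining 74 GB)
f2 (43 GB) → disk 1 (remaining 31 GB)
f3 (51 GB) → disk 2 (remaining 77 GB)
f4 (53 GB) → disk 2 (remaining 24 GB)
f5 (50 GB) → disk 3 (remaining 78 GB)
f6 (48 GB) → disk 3 (remaining 30 GB)
f7 (50 GB) → disk 4 (remaining 78 GB)
f8 (46 GB) → disk 4 (remaining 32 GB)
f9 (51 GB) → disk 5 (remaining 77 GB)
f10 (52 GB) → disk 5 (remaining 25 GB)
f11 (48 GB) → disk 6 (remaining 80 GB)
f12 (47 GB) → disk 6 (remaining 33 GB)
f13 (50 GB) → disk 7 (remaining 78 GB)
f14 (53 GB) → disk 7 (remaining 25 GB)
f15 (44 GB) → disk 8 (remaining 84 GB)
f16 (49 GB) → disk 8 (remaining 35 GB)

8 disks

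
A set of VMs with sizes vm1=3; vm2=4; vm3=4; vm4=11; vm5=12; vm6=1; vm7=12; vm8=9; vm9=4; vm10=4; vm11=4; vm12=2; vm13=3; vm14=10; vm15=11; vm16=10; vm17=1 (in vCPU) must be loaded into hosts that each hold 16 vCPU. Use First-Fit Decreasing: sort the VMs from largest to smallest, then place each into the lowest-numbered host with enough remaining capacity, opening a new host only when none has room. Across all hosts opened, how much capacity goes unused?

Sorted descending: 12, 12, 11, 11, 10, 10, 9, 4, 4, 4, 4, 4, 3, 3, 2, 1, 1.
Put 12 vCPU in host 1; 4 vCPU remain.
Put 12 vCPU in host 2; 4 vCPU remain.
Put 11 vCPU in host 3; 5 vCPU remain.
Put 11 vCPU in host 4; 5 vCPU remain.
Put 10 vCPU in host 5; 6 vCPU remain.
Put 10 vCPU in host 6; 6 vCPU remain.
Put 9 vCPU in host 7; 7 vCPU remain.
Put 4 vCPU in host 1; 0 vCPU remain.
Put 4 vCPU in host 2; 0 vCPU remain.
Put 4 vCPU in host 3; 1 vCPU remain.
Put 4 vCPU in host 4; 1 vCPU remain.
Put 4 vCPU in host 5; 2 vCPU remain.
Put 3 vCPU in host 6; 3 vCPU remain.
Put 3 vCPU in host 6; 0 vCPU remain.
Put 2 vCPU in host 5; 0 vCPU remain.
Put 1 vCPU in host 3; 0 vCPU remain.
Put 1 vCPU in host 4; 0 vCPU remain.
7 hosts × 16 vCPU = 112 vCPU; used 105 vCPU; unused 7 vCPU.

7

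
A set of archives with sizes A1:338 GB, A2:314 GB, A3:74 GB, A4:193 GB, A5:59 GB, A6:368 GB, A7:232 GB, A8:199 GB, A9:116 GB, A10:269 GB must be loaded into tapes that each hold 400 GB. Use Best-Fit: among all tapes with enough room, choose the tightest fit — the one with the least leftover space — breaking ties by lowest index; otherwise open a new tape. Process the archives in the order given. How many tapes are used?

Put A1 (338 GB) in tape 1; 62 GB remain.
Put A2 (314 GB) in tape 2; 86 GB remain.
Put A3 (74 GB) in tape 2; 12 GB remain.
Put A4 (193 GB) in tape 3; 207 GB remain.
Put A5 (59 GB) in tape 1; 3 GB remain.
Put A6 (368 GB) in tape 4; 32 GB remain.
Put A7 (232 GB) in tape 5; 168 GB remain.
Put A8 (199 GB) in tape 3; 8 GB remain.
Put A9 (116 GB) in tape 5; 52 GB remain.
Put A10 (269 GB) in tape 6; 131 GB remain.

6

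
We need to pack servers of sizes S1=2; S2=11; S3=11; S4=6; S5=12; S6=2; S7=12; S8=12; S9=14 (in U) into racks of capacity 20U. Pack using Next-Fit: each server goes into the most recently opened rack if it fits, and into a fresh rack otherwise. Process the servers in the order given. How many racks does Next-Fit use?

6

Put S1 (2U) in rack 1; 18U remain.
Put S2 (11U) in rack 1; 7U remain.
Put S3 (11U) in rack 2; 9U remain.
Put S4 (6U) in rack 2; 3U remain.
Put S5 (12U) in rack 3; 8U remain.
Put S6 (2U) in rack 3; 6U remain.
Put S7 (12U) in rack 4; 8U remain.
Put S8 (12U) in rack 5; 8U remain.
Put S9 (14U) in rack 6; 6U remain.
Final racks: [2,11] [11,6] [12,2] [12] [12] [14].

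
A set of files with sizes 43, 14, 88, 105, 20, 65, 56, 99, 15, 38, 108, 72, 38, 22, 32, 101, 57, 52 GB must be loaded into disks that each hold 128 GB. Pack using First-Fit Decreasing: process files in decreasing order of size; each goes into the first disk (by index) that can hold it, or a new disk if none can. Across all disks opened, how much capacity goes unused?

Sorted descending: 108, 105, 101, 99, 88, 72, 65, 57, 56, 52, 43, 38, 38, 32, 22, 20, 15, 14.
disk 1: place 108 GB, 20 GB left
disk 2: place 105 GB, 23 GB left
disk 3: place 101 GB, 27 GB left
disk 4: place 99 GB, 29 GB left
disk 5: place 88 GB, 40 GB left
disk 6: place 72 GB, 56 GB left
disk 7: place 65 GB, 63 GB left
disk 7: place 57 GB, 6 GB left
disk 6: place 56 GB, 0 GB left
disk 8: place 52 GB, 76 GB left
disk 8: place 43 GB, 33 GB left
disk 5: place 38 GB, 2 GB left
disk 9: place 38 GB, 90 GB left
disk 8: place 32 GB, 1 GB left
disk 2: place 22 GB, 1 GB left
disk 1: place 20 GB, 0 GB left
disk 3: place 15 GB, 12 GB left
disk 4: place 14 GB, 15 GB left
9 disks × 128 GB = 1152 GB; used 1025 GB; unused 127 GB.

127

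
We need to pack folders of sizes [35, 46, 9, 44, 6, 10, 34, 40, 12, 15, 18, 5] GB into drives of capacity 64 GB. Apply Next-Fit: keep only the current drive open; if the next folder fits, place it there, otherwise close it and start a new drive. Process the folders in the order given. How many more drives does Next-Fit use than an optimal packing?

1

Next-Fit: [35] [46,9] [44,6,10] [34] [40,12] [15,18,5] → 6 drives.
Total size 274 GB; any packing needs at least ⌈274/64⌉ = 5 drives.
An optimal packing achieves that bound: [46,18] [44,15,5] [40,12,10] [35,9,6] [34] → 5 drives.
Excess: 6 − 5 = 1.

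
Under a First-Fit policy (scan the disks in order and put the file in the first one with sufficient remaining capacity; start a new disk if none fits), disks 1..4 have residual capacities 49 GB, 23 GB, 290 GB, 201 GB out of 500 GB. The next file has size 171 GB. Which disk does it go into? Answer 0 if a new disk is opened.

Disks with room: disk 3 (290 GB), disk 4 (201 GB).
The first with room is disk 3.

3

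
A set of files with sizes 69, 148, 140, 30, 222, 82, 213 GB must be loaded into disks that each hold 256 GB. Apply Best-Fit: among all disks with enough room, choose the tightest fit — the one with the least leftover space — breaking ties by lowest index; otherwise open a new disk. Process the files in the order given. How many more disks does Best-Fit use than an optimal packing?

0

Best-Fit: [69,148,30] [140,82] [222] [213] → 4 disks.
Total size 904 GB; any packing needs at least ⌈904/256⌉ = 4 disks.
So 4 is already optimal.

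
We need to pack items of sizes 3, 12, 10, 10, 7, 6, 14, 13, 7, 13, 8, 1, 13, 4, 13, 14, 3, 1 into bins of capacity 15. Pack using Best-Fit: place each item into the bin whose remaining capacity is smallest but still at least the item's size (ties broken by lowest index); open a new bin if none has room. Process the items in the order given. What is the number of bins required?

11

bin 1: place 3, 12 left
bin 1: place 12, 0 left
bin 2: place 10, 5 left
bin 3: place 10, 5 left
bin 4: place 7, 8 left
bin 4: place 6, 2 left
bin 5: place 14, 1 left
bin 6: place 13, 2 left
bin 7: place 7, 8 left
bin 8: place 13, 2 left
bin 7: place 8, 0 left
bin 5: place 1, 0 left
bin 9: place 13, 2 left
bin 2: place 4, 1 left
bin 10: place 13, 2 left
bin 11: place 14, 1 left
bin 3: place 3, 2 left
bin 2: place 1, 0 left
Final bins: [3,12] [10,4,1] [10,3] [7,6] [14,1] [13] [7,8] [13] [13] [13] [14].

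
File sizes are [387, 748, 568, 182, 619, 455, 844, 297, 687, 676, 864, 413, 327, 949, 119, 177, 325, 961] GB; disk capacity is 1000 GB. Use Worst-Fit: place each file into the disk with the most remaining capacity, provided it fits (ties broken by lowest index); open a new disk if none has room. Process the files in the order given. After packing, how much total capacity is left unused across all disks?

disk 1: place 387 GB, 613 GB left
disk 2: place 748 GB, 252 GB left
disk 1: place 568 GB, 45 GB left
disk 2: place 182 GB, 70 GB left
disk 3: place 619 GB, 381 GB left
disk 4: place 455 GB, 545 GB left
disk 5: place 844 GB, 156 GB left
disk 4: place 297 GB, 248 GB left
disk 6: place 687 GB, 313 GB left
disk 7: place 676 GB, 324 GB left
disk 8: place 864 GB, 136 GB left
disk 9: place 413 GB, 587 GB left
disk 9: place 327 GB, 260 GB left
disk 10: place 949 GB, 51 GB left
disk 3: place 119 GB, 262 GB left
disk 7: place 177 GB, 147 GB left
disk 11: place 325 GB, 675 GB left
disk 12: place 961 GB, 39 GB left
12 disks × 1000 GB = 12000 GB; used 9598 GB; unused 2402 GB.

2402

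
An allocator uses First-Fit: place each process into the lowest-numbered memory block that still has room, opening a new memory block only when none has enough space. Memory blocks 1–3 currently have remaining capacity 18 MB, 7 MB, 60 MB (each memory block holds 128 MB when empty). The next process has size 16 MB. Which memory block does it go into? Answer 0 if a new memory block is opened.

Memory blocks with room: memory block 1 (18 MB), memory block 3 (60 MB).
The first with room is memory block 1.

1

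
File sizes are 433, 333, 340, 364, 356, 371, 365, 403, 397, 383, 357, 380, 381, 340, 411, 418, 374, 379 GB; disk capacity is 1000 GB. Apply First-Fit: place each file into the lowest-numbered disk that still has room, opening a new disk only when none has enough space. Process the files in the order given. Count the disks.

9

433 GB → disk 1 (remaining 567 GB)
333 GB → disk 1 (remaining 234 GB)
340 GB → disk 2 (remaining 660 GB)
364 GB → disk 2 (remaining 296 GB)
356 GB → disk 3 (remaining 644 GB)
371 GB → disk 3 (remaining 273 GB)
365 GB → disk 4 (remaining 635 GB)
403 GB → disk 4 (remaining 232 GB)
397 GB → disk 5 (remaining 603 GB)
383 GB → disk 5 (remaining 220 GB)
357 GB → disk 6 (remaining 643 GB)
380 GB → disk 6 (remaining 263 GB)
381 GB → disk 7 (remaining 619 GB)
340 GB → disk 7 (remaining 279 GB)
411 GB → disk 8 (remaining 589 GB)
418 GB → disk 8 (remaining 171 GB)
374 GB → disk 9 (remaining 626 GB)
379 GB → disk 9 (remaining 247 GB)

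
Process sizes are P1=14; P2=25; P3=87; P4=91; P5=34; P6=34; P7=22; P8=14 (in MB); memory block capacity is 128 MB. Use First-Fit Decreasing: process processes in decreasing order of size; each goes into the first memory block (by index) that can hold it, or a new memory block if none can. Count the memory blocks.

Sorted descending: 91, 87, 34, 34, 25, 22, 14, 14.
memory block 1: place 91 MB, 37 MB left
memory block 2: place 87 MB, 41 MB left
memory block 1: place 34 MB, 3 MB left
memory block 2: place 34 MB, 7 MB left
memory block 3: place 25 MB, 103 MB left
memory block 3: place 22 MB, 81 MB left
memory block 3: place 14 MB, 67 MB left
memory block 3: place 14 MB, 53 MB left

3 memory blocks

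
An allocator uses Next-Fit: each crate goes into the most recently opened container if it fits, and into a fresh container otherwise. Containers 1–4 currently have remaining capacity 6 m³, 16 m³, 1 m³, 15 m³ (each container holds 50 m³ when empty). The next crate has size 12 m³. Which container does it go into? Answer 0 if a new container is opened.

4

Next-Fit only looks at container 4, which has 15 m³ free.
12 m³ fits there.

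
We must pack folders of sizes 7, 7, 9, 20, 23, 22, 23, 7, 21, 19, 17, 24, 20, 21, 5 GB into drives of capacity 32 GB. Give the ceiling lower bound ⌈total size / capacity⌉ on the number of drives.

Total size = 7 + 7 + 9 + 20 + 23 + 22 + 23 + 7 + 21 + 19 + 17 + 24 + 20 + 21 + 5 = 245 GB.
⌈245 / 32⌉ = 8.

8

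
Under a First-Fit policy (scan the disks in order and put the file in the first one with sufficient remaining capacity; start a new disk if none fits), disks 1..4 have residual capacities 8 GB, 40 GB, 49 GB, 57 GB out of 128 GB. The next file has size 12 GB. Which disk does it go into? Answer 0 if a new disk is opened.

2

Disks with room: disk 2 (40 GB), disk 3 (49 GB), disk 4 (57 GB).
The first with room is disk 2.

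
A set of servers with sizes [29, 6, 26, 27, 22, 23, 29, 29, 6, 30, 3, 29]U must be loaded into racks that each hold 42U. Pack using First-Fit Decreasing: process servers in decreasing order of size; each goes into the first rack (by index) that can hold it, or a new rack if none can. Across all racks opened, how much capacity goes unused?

Sorted descending: 30, 29, 29, 29, 29, 27, 26, 23, 22, 6, 6, 3.
30U → rack 1 (remaining 12U)
29U → rack 2 (remaining 13U)
29U → rack 3 (remaining 13U)
29U → rack 4 (remaining 13U)
29U → rack 5 (remaining 13U)
27U → rack 6 (remaining 15U)
26U → rack 7 (remaining 16U)
23U → rack 8 (remaining 19U)
22U → rack 9 (remaining 20U)
6U → rack 1 (remaining 6U)
6U → rack 1 (remaining 0U)
3U → rack 2 (remaining 10U)
9 racks × 42U = 378U; used 259U; unused 119U.

119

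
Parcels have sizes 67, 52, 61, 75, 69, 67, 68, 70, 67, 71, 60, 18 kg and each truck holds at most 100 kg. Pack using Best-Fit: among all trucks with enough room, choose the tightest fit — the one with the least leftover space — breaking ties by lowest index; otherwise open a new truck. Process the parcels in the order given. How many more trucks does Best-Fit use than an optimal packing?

0

Best-Fit: [67] [52] [61] [75,18] [69] [67] [68] [70] [67] [71] [60] → 11 trucks.
11 parcels exceed 50 kg (half the capacity), and no two of those can share a truck, so at least 11 trucks are needed.
So 11 is already optimal.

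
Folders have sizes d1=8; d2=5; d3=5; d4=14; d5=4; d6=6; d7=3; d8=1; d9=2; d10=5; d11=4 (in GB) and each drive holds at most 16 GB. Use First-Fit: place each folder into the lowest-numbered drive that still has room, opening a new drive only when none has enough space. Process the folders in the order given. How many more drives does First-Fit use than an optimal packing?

First-Fit: [8,5,3] [5,4,6,1] [14,2] [5,4] → 4 drives.
Total size 57 GB; any packing needs at least ⌈57/16⌉ = 4 drives.
So 4 is already optimal.

0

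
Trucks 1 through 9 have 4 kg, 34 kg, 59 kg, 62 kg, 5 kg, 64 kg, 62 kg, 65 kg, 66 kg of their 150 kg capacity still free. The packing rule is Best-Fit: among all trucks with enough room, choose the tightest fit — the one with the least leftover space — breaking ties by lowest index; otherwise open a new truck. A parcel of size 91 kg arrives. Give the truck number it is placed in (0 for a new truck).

No truck has ≥ 91 kg free, so a new truck is opened.

0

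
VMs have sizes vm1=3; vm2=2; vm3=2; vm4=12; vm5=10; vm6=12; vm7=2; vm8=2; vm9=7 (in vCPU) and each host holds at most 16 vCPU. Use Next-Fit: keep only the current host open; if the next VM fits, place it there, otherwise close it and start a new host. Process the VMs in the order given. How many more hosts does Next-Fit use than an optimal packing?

Next-Fit: [3,2,2] [12] [10] [12,2,2] [7] → 5 hosts.
Total size 52 vCPU; any packing needs at least ⌈52/16⌉ = 4 hosts.
An optimal packing achieves that bound: [12,3] [12,2,2] [10,2,2] [7] → 4 hosts.
Excess: 5 − 4 = 1.

1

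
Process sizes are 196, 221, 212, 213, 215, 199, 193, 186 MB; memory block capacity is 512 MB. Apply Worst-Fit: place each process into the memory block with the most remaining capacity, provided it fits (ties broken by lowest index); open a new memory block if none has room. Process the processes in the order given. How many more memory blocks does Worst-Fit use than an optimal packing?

0

Worst-Fit: [196,221] [212,213] [215,199] [193,186] → 4 memory blocks.
Total size 1635 MB; any packing needs at least ⌈1635/512⌉ = 4 memory blocks.
So 4 is already optimal.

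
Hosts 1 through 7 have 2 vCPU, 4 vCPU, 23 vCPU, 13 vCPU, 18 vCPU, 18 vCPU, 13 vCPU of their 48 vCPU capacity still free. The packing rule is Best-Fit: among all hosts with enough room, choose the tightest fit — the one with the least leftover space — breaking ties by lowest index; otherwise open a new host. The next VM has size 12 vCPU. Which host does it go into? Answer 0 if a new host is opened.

Hosts with room: host 3 (23 vCPU), host 4 (13 vCPU), host 5 (18 vCPU), host 6 (18 vCPU), host 7 (13 vCPU).
Tightest fit is host 4 with 13 vCPU free.

4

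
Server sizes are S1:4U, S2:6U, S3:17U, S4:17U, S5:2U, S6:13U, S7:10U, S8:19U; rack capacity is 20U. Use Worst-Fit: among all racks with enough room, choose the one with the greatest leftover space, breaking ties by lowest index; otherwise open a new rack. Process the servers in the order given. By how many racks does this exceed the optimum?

Worst-Fit: [4,6,2] [17] [17] [13] [10] [19] → 6 racks.
Total size 88U; any packing needs at least ⌈88/20⌉ = 5 racks.
An optimal packing achieves that bound: [19] [17,2] [17] [13,6] [10,4] → 5 racks.
Excess: 6 − 5 = 1.

1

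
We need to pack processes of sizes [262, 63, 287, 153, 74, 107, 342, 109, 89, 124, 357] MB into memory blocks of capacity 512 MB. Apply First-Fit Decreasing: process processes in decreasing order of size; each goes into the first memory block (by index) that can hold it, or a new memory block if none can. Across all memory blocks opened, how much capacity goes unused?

81

Sorted descending: 357, 342, 287, 262, 153, 124, 109, 107, 89, 74, 63.
memory block 1: place 357 MB, 155 MB left
memory block 2: place 342 MB, 170 MB left
memory block 3: place 287 MB, 225 MB left
memory block 4: place 262 MB, 250 MB left
memory block 1: place 153 MB, 2 MB left
memory block 2: place 124 MB, 46 MB left
memory block 3: place 109 MB, 116 MB left
memory block 3: place 107 MB, 9 MB left
memory block 4: place 89 MB, 161 MB left
memory block 4: place 74 MB, 87 MB left
memory block 4: place 63 MB, 24 MB left
4 memory blocks × 512 MB = 2048 MB; used 1967 MB; unused 81 MB.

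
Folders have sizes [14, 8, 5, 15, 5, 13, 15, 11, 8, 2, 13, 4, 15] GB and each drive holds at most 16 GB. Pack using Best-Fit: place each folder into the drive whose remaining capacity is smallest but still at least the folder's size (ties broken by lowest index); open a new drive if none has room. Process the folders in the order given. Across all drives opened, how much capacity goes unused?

drive 1: place 14 GB, 2 GB left
drive 2: place 8 GB, 8 GB left
drive 2: place 5 GB, 3 GB left
drive 3: place 15 GB, 1 GB left
drive 4: place 5 GB, 11 GB left
drive 5: place 13 GB, 3 GB left
drive 6: place 15 GB, 1 GB left
drive 4: place 11 GB, 0 GB left
drive 7: place 8 GB, 8 GB left
drive 1: place 2 GB, 0 GB left
drive 8: place 13 GB, 3 GB left
drive 7: place 4 GB, 4 GB left
drive 9: place 15 GB, 1 GB left
9 drives × 16 GB = 144 GB; used 128 GB; unused 16 GB.

16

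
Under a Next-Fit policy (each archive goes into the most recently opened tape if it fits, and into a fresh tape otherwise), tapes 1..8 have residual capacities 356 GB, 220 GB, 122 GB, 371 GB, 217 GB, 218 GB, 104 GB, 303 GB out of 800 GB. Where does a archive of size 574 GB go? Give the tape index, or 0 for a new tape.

0

Next-Fit only looks at tape 8, which has 303 GB free.
574 GB does not fit, so a new tape is opened.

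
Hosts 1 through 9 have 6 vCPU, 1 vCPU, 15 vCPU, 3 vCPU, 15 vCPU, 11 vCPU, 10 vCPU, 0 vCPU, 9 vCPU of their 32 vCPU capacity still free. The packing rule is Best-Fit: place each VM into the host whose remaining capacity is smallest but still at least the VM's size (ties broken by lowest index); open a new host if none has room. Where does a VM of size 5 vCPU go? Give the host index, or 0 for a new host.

1

Hosts with room: host 1 (6 vCPU), host 3 (15 vCPU), host 5 (15 vCPU), host 6 (11 vCPU), host 7 (10 vCPU), host 9 (9 vCPU).
Tightest fit is host 1 with 6 vCPU free.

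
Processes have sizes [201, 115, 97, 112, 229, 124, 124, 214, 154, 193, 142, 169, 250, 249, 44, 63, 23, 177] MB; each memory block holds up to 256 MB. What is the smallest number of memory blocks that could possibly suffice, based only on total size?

11 memory blocks

Total size = 201 + 115 + 97 + 112 + 229 + 124 + 124 + 214 + 154 + 193 + 142 + 169 + 250 + 249 + 44 + 63 + 23 + 177 = 2680 MB.
⌈2680 / 256⌉ = 11.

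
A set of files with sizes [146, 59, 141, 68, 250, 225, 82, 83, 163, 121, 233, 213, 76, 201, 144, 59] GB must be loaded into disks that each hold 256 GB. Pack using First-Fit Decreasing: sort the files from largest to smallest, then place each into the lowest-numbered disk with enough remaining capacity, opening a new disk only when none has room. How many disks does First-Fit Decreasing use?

10

Sorted descending: 250, 233, 225, 213, 201, 163, 146, 144, 141, 121, 83, 82, 76, 68, 59, 59.
Put 250 GB in disk 1; 6 GB remain.
Put 233 GB in disk 2; 23 GB remain.
Put 225 GB in disk 3; 31 GB remain.
Put 213 GB in disk 4; 43 GB remain.
Put 201 GB in disk 5; 55 GB remain.
Put 163 GB in disk 6; 93 GB remain.
Put 146 GB in disk 7; 110 GB remain.
Put 144 GB in disk 8; 112 GB remain.
Put 141 GB in disk 9; 115 GB remain.
Put 121 GB in disk 10; 135 GB remain.
Put 83 GB in disk 6; 10 GB remain.
Put 82 GB in disk 7; 28 GB remain.
Put 76 GB in disk 8; 36 GB remain.
Put 68 GB in disk 9; 47 GB remain.
Put 59 GB in disk 10; 76 GB remain.
Put 59 GB in disk 10; 17 GB remain.
Final disks: [250] [233] [225] [213] [201] [163,83] [146,82] [144,76] [141,68] [121,59,59].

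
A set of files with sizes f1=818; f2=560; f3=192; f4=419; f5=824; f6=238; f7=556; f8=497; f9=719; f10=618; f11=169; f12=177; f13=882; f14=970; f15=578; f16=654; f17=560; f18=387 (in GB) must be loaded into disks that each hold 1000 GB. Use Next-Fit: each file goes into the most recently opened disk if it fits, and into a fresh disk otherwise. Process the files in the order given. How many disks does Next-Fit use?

f1 (818 GB) → disk 1 (remaining 182 GB)
f2 (560 GB) → disk 2 (remaining 440 GB)
f3 (192 GB) → disk 2 (remaining 248 GB)
f4 (419 GB) → disk 3 (remaining 581 GB)
f5 (824 GB) → disk 4 (remaining 176 GB)
f6 (238 GB) → disk 5 (remaining 762 GB)
f7 (556 GB) → disk 5 (remaining 206 GB)
f8 (497 GB) → disk 6 (remaining 503 GB)
f9 (719 GB) → disk 7 (remaining 281 GB)
f10 (618 GB) → disk 8 (remaining 382 GB)
f11 (169 GB) → disk 8 (remaining 213 GB)
f12 (177 GB) → disk 8 (remaining 36 GB)
f13 (882 GB) → disk 9 (remaining 118 GB)
f14 (970 GB) → disk 10 (remaining 30 GB)
f15 (578 GB) → disk 11 (remaining 422 GB)
f16 (654 GB) → disk 12 (remaining 346 GB)
f17 (560 GB) → disk 13 (remaining 440 GB)
f18 (387 GB) → disk 13 (remaining 53 GB)
Final disks: [818] [560,192] [419] [824] [238,556] [497] [719] [618,169,177] [882] [970] [578] [654] [560,387].

13 disks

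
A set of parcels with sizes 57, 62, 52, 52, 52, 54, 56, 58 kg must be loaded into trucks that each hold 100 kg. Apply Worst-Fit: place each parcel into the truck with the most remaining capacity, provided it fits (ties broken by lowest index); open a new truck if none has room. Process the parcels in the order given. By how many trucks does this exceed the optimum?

0

Worst-Fit: [57] [62] [52] [52] [52] [54] [56] [58] → 8 trucks.
8 parcels exceed 50 kg (half the capacity), and no two of those can share a truck, so at least 8 trucks are needed.
So 8 is already optimal.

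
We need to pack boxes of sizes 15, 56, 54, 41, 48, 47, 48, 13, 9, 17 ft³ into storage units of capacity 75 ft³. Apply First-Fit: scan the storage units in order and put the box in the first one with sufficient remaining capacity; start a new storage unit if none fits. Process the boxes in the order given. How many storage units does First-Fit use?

6

Put 15 ft³ in storage unit 1; 60 ft³ remain.
Put 56 ft³ in storage unit 1; 4 ft³ remain.
Put 54 ft³ in storage unit 2; 21 ft³ remain.
Put 41 ft³ in storage unit 3; 34 ft³ remain.
Put 48 ft³ in storage unit 4; 27 ft³ remain.
Put 47 ft³ in storage unit 5; 28 ft³ remain.
Put 48 ft³ in storage unit 6; 27 ft³ remain.
Put 13 ft³ in storage unit 2; 8 ft³ remain.
Put 9 ft³ in storage unit 3; 25 ft³ remain.
Put 17 ft³ in storage unit 3; 8 ft³ remain.
Final storage units: [15,56] [54,13] [41,9,17] [48] [47] [48].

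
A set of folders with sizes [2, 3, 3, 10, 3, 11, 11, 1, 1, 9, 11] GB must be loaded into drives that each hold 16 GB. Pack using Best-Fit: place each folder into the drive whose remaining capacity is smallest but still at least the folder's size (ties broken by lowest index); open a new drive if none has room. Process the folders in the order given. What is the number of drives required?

6

Put 2 GB in drive 1; 14 GB remain.
Put 3 GB in drive 1; 11 GB remain.
Put 3 GB in drive 1; 8 GB remain.
Put 10 GB in drive 2; 6 GB remain.
Put 3 GB in drive 2; 3 GB remain.
Put 11 GB in drive 3; 5 GB remain.
Put 11 GB in drive 4; 5 GB remain.
Put 1 GB in drive 2; 2 GB remain.
Put 1 GB in drive 2; 1 GB remain.
Put 9 GB in drive 5; 7 GB remain.
Put 11 GB in drive 6; 5 GB remain.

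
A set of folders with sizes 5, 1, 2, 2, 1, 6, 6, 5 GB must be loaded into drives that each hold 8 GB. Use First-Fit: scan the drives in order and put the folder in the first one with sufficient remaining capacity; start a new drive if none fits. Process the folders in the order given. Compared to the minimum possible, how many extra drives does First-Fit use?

0

First-Fit: [5,1,2] [2,1,5] [6] [6] → 4 drives.
Total size 28 GB; any packing needs at least ⌈28/8⌉ = 4 drives.
So 4 is already optimal.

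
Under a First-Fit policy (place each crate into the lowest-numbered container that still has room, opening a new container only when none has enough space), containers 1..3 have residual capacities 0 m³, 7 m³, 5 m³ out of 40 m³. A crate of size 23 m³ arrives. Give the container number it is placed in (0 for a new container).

0

No container has ≥ 23 m³ free, so a new container is opened.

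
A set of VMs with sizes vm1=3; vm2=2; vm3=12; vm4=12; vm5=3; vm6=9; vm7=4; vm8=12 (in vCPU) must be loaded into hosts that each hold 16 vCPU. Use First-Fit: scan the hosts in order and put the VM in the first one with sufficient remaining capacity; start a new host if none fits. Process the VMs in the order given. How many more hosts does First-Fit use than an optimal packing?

First-Fit: [3,2,3,4] [12] [12] [9] [12] → 5 hosts.
Total size 57 vCPU; any packing needs at least ⌈57/16⌉ = 4 hosts.
An optimal packing achieves that bound: [12,4] [12,3] [12,3] [9,2] → 4 hosts.
Excess: 5 − 4 = 1.

1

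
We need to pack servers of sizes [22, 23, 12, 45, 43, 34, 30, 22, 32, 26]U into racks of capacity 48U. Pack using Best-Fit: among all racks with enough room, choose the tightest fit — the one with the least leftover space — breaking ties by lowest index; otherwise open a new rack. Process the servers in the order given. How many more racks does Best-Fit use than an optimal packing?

0

Best-Fit: [22,23] [12,34] [45] [43] [30] [22,26] [32] → 7 racks.
Total size 289U; any packing needs at least ⌈289/48⌉ = 7 racks.
So 7 is already optimal.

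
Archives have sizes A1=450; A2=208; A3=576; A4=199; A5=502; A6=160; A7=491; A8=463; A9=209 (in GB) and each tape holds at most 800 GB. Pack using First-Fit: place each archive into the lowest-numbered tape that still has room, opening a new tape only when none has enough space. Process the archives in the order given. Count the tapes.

tape 1: place A1 (450 GB), 350 GB left
tape 1: place A2 (208 GB), 142 GB left
tape 2: place A3 (576 GB), 224 GB left
tape 2: place A4 (199 GB), 25 GB left
tape 3: place A5 (502 GB), 298 GB left
tape 3: place A6 (160 GB), 138 GB left
tape 4: place A7 (491 GB), 309 GB left
tape 5: place A8 (463 GB), 337 GB left
tape 4: place A9 (209 GB), 100 GB left

5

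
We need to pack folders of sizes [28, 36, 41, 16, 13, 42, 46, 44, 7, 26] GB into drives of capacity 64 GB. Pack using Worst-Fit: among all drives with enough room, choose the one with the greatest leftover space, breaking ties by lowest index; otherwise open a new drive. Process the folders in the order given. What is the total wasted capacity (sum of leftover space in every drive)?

drive 1: place 28 GB, 36 GB left
drive 1: place 36 GB, 0 GB left
drive 2: place 41 GB, 23 GB left
drive 2: place 16 GB, 7 GB left
drive 3: place 13 GB, 51 GB left
drive 3: place 42 GB, 9 GB left
drive 4: place 46 GB, 18 GB left
drive 5: place 44 GB, 20 GB left
drive 5: place 7 GB, 13 GB left
drive 6: place 26 GB, 38 GB left
6 drives × 64 GB = 384 GB; used 299 GB; unused 85 GB.

85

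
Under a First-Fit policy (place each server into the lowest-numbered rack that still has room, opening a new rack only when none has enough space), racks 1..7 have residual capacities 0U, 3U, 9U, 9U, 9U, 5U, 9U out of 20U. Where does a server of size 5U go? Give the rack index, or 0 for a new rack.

Racks with room: rack 3 (9U), rack 4 (9U), rack 5 (9U), rack 6 (5U), rack 7 (9U).
The first with room is rack 3.

3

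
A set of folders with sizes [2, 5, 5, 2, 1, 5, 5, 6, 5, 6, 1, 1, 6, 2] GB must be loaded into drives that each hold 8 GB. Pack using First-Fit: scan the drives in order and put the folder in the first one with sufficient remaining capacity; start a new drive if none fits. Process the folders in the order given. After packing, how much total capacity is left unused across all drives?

12

drive 1: place 2 GB, 6 GB left
drive 1: place 5 GB, 1 GB left
drive 2: place 5 GB, 3 GB left
drive 2: place 2 GB, 1 GB left
drive 1: place 1 GB, 0 GB left
drive 3: place 5 GB, 3 GB left
drive 4: place 5 GB, 3 GB left
drive 5: place 6 GB, 2 GB left
drive 6: place 5 GB, 3 GB left
drive 7: place 6 GB, 2 GB left
drive 2: place 1 GB, 0 GB left
drive 3: place 1 GB, 2 GB left
drive 8: place 6 GB, 2 GB left
drive 3: place 2 GB, 0 GB left
8 drives × 8 GB = 64 GB; used 52 GB; unused 12 GB.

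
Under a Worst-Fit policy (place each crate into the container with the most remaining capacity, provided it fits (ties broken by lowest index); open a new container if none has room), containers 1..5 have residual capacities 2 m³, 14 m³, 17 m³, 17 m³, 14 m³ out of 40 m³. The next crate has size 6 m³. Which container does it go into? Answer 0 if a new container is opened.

3

Containers with room: container 2 (14 m³), container 3 (17 m³), container 4 (17 m³), container 5 (14 m³).
Most room is container 3 with 17 m³ free.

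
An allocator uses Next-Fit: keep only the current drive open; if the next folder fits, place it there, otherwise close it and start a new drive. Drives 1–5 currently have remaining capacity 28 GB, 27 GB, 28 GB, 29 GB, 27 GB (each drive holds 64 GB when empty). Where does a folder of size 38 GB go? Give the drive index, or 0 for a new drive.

0

Next-Fit only looks at drive 5, which has 27 GB free.
38 GB does not fit, so a new drive is opened.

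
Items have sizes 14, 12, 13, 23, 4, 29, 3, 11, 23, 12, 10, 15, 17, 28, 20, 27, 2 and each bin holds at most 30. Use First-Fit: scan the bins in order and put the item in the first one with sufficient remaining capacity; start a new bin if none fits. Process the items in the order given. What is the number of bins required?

11

bin 1: place 14, 16 left
bin 1: place 12, 4 left
bin 2: place 13, 17 left
bin 3: place 23, 7 left
bin 1: place 4, 0 left
bin 4: place 29, 1 left
bin 2: place 3, 14 left
bin 2: place 11, 3 left
bin 5: place 23, 7 left
bin 6: place 12, 18 left
bin 6: place 10, 8 left
bin 7: place 15, 15 left
bin 8: place 17, 13 left
bin 9: place 28, 2 left
bin 10: place 20, 10 left
bin 11: place 27, 3 left
bin 2: place 2, 1 left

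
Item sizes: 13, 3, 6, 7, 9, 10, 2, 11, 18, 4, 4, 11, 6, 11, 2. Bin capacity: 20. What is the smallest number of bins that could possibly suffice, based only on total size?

6

Total size = 13 + 3 + 6 + 7 + 9 + 10 + 2 + 11 + 18 + 4 + 4 + 11 + 6 + 11 + 2 = 117.
⌈117 / 20⌉ = 6.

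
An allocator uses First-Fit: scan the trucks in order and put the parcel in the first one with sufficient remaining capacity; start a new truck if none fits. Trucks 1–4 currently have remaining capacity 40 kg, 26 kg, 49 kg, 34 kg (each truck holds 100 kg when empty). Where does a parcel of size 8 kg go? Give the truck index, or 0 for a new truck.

Trucks with room: truck 1 (40 kg), truck 2 (26 kg), truck 3 (49 kg), truck 4 (34 kg).
The first with room is truck 1.

1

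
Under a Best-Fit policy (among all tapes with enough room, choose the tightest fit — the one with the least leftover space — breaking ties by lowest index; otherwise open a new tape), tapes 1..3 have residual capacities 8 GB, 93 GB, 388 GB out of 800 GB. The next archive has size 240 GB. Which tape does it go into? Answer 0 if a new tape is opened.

3

Tapes with room: tape 3 (388 GB).
Tightest fit is tape 3 with 388 GB free.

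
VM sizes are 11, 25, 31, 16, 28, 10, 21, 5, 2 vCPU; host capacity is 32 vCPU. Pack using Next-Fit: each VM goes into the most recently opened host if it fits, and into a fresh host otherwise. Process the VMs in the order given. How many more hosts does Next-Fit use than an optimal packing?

Next-Fit: [11] [25] [31] [16] [28] [10,21] [5,2] → 7 hosts.
Total size 149 vCPU; any packing needs at least ⌈149/32⌉ = 5 hosts.
An optimal packing achieves that bound: [31] [28,2] [25,5] [21,11] [16,10] → 5 hosts.
Excess: 7 − 5 = 2.

2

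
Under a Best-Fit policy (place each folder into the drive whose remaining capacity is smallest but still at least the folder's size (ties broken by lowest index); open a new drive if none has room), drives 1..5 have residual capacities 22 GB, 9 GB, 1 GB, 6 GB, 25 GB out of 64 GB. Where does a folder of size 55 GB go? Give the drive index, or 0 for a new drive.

No drive has ≥ 55 GB free, so a new drive is opened.

0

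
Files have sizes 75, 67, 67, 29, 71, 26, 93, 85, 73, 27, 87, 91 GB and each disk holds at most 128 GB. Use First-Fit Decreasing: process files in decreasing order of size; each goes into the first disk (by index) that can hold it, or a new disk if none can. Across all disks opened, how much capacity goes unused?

Sorted descending: 93, 91, 87, 85, 75, 73, 71, 67, 67, 29, 27, 26.
93 GB → disk 1 (remaining 35 GB)
91 GB → disk 2 (remaining 37 GB)
87 GB → disk 3 (remaining 41 GB)
85 GB → disk 4 (remaining 43 GB)
75 GB → disk 5 (remaining 53 GB)
73 GB → disk 6 (remaining 55 GB)
71 GB → disk 7 (remaining 57 GB)
67 GB → disk 8 (remaining 61 GB)
67 GB → disk 9 (remaining 61 GB)
29 GB → disk 1 (remaining 6 GB)
27 GB → disk 2 (remaining 10 GB)
26 GB → disk 3 (remaining 15 GB)
9 disks × 128 GB = 1152 GB; used 791 GB; unused 361 GB.

361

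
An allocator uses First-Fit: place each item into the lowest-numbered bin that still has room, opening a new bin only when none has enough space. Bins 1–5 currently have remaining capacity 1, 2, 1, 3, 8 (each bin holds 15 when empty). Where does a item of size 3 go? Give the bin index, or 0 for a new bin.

4

Bins with room: bin 4 (3), bin 5 (8).
The first with room is bin 4.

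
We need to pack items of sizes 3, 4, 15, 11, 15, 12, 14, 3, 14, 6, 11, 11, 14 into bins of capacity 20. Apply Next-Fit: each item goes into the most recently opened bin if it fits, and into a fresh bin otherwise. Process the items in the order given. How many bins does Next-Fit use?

10

bin 1: place 3, 17 left
bin 1: place 4, 13 left
bin 2: place 15, 5 left
bin 3: place 11, 9 left
bin 4: place 15, 5 left
bin 5: place 12, 8 left
bin 6: place 14, 6 left
bin 6: place 3, 3 left
bin 7: place 14, 6 left
bin 7: place 6, 0 left
bin 8: place 11, 9 left
bin 9: place 11, 9 left
bin 10: place 14, 6 left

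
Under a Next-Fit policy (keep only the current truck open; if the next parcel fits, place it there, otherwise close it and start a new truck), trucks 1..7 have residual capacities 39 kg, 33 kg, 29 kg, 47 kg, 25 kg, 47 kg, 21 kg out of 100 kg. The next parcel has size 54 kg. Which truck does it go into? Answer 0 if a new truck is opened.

Next-Fit only looks at truck 7, which has 21 kg free.
54 kg does not fit, so a new truck is opened.

0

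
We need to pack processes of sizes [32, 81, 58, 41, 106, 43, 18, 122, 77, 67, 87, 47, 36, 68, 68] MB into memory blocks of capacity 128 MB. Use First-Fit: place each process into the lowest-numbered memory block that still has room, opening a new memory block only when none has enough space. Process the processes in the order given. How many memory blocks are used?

9 memory blocks

memory block 1: place 32 MB, 96 MB left
memory block 1: place 81 MB, 15 MB left
memory block 2: place 58 MB, 70 MB left
memory block 2: place 41 MB, 29 MB left
memory block 3: place 106 MB, 22 MB left
memory block 4: place 43 MB, 85 MB left
memory block 2: place 18 MB, 11 MB left
memory block 5: place 122 MB, 6 MB left
memory block 4: place 77 MB, 8 MB left
memory block 6: place 67 MB, 61 MB left
memory block 7: place 87 MB, 41 MB left
memory block 6: place 47 MB, 14 MB left
memory block 7: place 36 MB, 5 MB left
memory block 8: place 68 MB, 60 MB left
memory block 9: place 68 MB, 60 MB left
Final memory blocks: [32,81] [58,41,18] [106] [43,77] [122] [67,47] [87,36] [68] [68].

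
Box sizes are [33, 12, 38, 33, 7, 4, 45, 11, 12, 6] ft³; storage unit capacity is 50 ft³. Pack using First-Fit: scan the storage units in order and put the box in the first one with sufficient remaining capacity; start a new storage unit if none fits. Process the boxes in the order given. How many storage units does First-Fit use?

storage unit 1: place 33 ft³, 17 ft³ left
storage unit 1: place 12 ft³, 5 ft³ left
storage unit 2: place 38 ft³, 12 ft³ left
storage unit 3: place 33 ft³, 17 ft³ left
storage unit 2: place 7 ft³, 5 ft³ left
storage unit 1: place 4 ft³, 1 ft³ left
storage unit 4: place 45 ft³, 5 ft³ left
storage unit 3: place 11 ft³, 6 ft³ left
storage unit 5: place 12 ft³, 38 ft³ left
storage unit 3: place 6 ft³, 0 ft³ left

5 storage units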